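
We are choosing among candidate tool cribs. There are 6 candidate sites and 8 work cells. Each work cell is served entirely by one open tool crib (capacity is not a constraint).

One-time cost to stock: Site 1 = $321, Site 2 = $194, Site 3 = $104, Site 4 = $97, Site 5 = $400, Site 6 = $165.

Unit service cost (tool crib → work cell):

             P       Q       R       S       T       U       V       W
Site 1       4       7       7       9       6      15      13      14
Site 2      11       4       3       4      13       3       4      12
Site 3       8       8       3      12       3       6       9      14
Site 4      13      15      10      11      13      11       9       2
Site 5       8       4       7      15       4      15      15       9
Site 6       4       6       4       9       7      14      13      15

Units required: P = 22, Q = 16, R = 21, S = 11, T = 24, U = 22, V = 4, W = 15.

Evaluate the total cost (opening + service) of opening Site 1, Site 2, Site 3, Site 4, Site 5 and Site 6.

Each work cell is assigned to its cheapest site among the open ones.
{Site 1, Site 2, Site 3, Site 4, Site 5, Site 6}: P→Site 1 4·22=88, Q→Site 2 4·16=64, R→Site 2 3·21=63, S→Site 2 4·11=44, T→Site 3 3·24=72, U→Site 2 3·22=66, V→Site 2 4·4=16, W→Site 4 2·15=30. Service 443; fixed 1281; total 1724.

Total cost: 1724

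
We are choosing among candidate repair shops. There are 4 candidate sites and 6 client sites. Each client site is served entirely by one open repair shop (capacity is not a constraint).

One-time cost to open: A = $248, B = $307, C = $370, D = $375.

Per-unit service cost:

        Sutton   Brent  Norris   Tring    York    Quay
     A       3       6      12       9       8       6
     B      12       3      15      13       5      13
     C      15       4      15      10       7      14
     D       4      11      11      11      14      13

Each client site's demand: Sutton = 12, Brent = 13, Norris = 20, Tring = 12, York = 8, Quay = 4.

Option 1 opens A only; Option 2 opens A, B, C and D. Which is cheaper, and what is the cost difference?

Option 1: {A}: Sutton→A 3·12=36, Brent→A 6·13=78, Norris→A 12·20=240, Tring→A 9·12=108, York→A 8·8=64, Quay→A 6·4=24. Service 550; fixed 248; total 798.
Option 2: {A, B, C, D}: Sutton→A 3·12=36, Brent→B 3·13=39, Norris→D 11·20=220, Tring→A 9·12=108, York→B 5·8=40, Quay→A 6·4=24. Service 467; fixed 1300; total 1767.
Difference: |798 − 1767| = 969.

Option 1 is cheaper by 969.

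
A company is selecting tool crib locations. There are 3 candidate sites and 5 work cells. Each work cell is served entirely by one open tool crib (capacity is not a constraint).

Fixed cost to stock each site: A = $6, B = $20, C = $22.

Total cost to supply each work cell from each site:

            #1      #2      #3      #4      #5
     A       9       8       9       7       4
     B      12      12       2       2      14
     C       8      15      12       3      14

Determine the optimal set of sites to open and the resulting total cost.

Open A only; minimum total cost 43.

For any fixed open set, each work cell goes to its cheapest open site; total = fixed + service.
{A}: #1→A 9, #2→A 8, #3→A 9, #4→A 7, #5→A 4. Service 37; fixed 6; total 43.
{A, B}: #1→A 9, #2→A 8, #3→B 2, #4→B 2, #5→A 4. Service 25; fixed 26; total 51.
{A, C}: service 32 + fixed 28 = 60
{A, B, C}: #1→C 8, #2→A 8, #3→B 2, #4→B 2, #5→A 4. Service 24; fixed 48; total 72.
No other subset beats 43.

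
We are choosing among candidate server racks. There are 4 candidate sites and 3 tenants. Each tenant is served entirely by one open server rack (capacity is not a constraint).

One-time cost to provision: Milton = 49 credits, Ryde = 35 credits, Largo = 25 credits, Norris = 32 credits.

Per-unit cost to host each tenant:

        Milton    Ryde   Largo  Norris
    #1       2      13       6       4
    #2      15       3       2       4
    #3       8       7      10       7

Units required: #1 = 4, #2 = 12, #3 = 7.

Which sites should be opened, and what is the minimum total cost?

Open Largo only; minimum total cost 143.

For any fixed open set, each tenant goes to its cheapest open site; total = fixed + service.
{Largo}: #1→Largo 6·4=24, #2→Largo 2·12=24, #3→Largo 10·7=70. Service 118; fixed 25; total 143.
{Norris}: service 113 + fixed 32 = 145
{Largo, Norris}: service 89 + fixed 57 = 146
{Milton, Ryde, Largo, Norris}: service 81 + fixed 141 = 222
No other subset beats 143.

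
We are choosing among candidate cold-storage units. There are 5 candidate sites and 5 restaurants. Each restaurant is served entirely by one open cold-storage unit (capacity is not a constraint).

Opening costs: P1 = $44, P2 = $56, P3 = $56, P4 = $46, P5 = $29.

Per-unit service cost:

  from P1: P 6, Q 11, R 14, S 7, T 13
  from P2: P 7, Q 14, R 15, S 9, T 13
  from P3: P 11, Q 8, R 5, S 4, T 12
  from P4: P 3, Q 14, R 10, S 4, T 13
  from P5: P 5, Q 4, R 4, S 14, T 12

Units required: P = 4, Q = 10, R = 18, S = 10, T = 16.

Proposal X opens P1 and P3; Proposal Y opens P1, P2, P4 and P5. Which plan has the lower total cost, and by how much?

Proposal X: {P1, P3}: P→P1 6·4=24, Q→P3 8·10=80, R→P3 5·18=90, S→P3 4·10=40, T→P3 12·16=192. Service 426; fixed 100; total 526.
Proposal Y: {P1, P2, P4, P5}: P→P4 3·4=12, Q→P5 4·10=40, R→P5 4·18=72, S→P4 4·10=40, T→P5 12·16=192. Service 356; fixed 175; total 531.
Difference: |526 − 531| = 5.

Proposal X is cheaper by 5.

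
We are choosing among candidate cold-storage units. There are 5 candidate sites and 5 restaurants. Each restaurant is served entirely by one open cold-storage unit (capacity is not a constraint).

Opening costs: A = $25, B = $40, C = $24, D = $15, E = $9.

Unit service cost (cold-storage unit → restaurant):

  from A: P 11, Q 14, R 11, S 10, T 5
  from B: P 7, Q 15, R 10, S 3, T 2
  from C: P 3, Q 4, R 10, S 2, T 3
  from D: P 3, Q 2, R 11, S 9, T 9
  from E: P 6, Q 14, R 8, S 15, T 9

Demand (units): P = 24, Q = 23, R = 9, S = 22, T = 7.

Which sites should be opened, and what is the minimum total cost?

For any fixed open set, each restaurant goes to its cheapest open site; total = fixed + service.
{C, D, E}: P→C 3·24=72, Q→D 2·23=46, R→E 8·9=72, S→C 2·22=44, T→C 3·7=21. Service 255; fixed 48; total 303.
{C, D}: service 273 + fixed 39 = 312
{A, C, D, E}: service 255 + fixed 73 = 328
{A, B, C, D, E}: service 248 + fixed 113 = 361
No other subset beats 303.

Open C, D and E; minimum total cost 303.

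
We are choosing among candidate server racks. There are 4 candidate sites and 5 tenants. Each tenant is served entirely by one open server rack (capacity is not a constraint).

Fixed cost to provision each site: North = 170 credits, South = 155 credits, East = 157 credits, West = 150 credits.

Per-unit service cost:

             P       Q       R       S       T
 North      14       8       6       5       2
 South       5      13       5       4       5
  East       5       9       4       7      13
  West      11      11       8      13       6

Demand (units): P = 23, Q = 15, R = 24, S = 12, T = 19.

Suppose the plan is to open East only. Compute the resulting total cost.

Each tenant is assigned to its cheapest site among the open ones.
{East}: P→East 5·23=115, Q→East 9·15=135, R→East 4·24=96, S→East 7·12=84, T→East 13·19=247. Service 677; fixed 157; total 834.

Total cost: 834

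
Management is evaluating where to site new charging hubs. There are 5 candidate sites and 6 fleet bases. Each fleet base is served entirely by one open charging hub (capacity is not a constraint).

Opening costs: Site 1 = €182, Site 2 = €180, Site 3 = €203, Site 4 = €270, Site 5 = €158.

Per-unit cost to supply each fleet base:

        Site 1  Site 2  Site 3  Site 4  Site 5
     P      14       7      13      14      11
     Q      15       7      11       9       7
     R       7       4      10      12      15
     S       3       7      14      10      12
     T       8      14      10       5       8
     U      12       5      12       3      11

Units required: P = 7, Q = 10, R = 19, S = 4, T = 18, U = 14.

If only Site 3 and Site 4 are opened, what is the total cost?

Total cost: 1016

Each fleet base is assigned to its cheapest site among the open ones.
{Site 3, Site 4}: P→Site 3 13·7=91, Q→Site 4 9·10=90, R→Site 3 10·19=190, S→Site 4 10·4=40, T→Site 4 5·18=90, U→Site 4 3·14=42. Service 543; fixed 473; total 1016.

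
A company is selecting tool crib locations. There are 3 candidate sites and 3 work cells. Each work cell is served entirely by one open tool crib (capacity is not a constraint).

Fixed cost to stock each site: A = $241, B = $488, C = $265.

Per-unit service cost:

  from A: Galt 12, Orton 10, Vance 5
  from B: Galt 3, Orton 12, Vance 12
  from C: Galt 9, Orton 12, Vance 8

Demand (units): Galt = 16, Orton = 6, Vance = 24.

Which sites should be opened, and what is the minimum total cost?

For any fixed open set, each work cell goes to its cheapest open site; total = fixed + service.
{A}: Galt→A 12·16=192, Orton→A 10·6=60, Vance→A 5·24=120. Service 372; fixed 241; total 613.
{C}: service 408 + fixed 265 = 673
{A, C}: Galt→C 9·16=144, Orton→A 10·6=60, Vance→A 5·24=120. Service 324; fixed 506; total 830.
{A, B, C}: service 228 + fixed 994 = 1222
No other subset beats 613.

Open A only; minimum total cost 613.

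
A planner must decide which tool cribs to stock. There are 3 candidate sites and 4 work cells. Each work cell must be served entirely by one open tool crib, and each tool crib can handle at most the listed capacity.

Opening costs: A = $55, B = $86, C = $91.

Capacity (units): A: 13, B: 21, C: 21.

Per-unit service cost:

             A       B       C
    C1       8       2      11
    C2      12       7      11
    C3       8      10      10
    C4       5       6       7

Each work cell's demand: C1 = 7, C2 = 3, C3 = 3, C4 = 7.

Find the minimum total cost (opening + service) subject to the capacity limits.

Open {B}: C1→B 2·7=14, C2→B 7·3=21, C3→B 10·3=30, C4→B 6·7=42.
Loads: B carries 20/21. Service 107; fixed 86; total 193.
Next best feasible plan costs 235.

Minimum total cost: 193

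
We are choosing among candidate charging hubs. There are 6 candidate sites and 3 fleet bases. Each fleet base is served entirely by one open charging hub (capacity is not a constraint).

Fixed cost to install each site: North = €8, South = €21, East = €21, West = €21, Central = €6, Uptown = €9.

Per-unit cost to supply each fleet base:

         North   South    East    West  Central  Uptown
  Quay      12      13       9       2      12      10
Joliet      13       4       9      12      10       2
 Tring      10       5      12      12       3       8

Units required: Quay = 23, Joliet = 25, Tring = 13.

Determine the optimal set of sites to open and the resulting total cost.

For any fixed open set, each fleet base goes to its cheapest open site; total = fixed + service.
{West, Central, Uptown}: Quay→West 2·23=46, Joliet→Uptown 2·25=50, Tring→Central 3·13=39. Service 135; fixed 36; total 171.
{North, West, Central, Uptown}: service 135 + fixed 44 = 179
{South, West, Central, Uptown}: service 135 + fixed 57 = 192
{North, South, East, West, Central, Uptown}: Quay→West 2·23=46, Joliet→Uptown 2·25=50, Tring→Central 3·13=39. Service 135; fixed 86; total 221.
No other subset beats 171.

Open West, Central and Uptown; minimum total cost 171.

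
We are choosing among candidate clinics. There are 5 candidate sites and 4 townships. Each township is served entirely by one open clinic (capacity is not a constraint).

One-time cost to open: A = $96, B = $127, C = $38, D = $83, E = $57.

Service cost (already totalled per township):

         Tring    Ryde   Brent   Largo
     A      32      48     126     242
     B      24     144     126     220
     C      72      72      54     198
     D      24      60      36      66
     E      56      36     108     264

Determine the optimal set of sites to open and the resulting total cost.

For any fixed open set, each township goes to its cheapest open site; total = fixed + service.
{D}: Tring→D 24, Ryde→D 60, Brent→D 36, Largo→D 66. Service 186; fixed 83; total 269.
{D, E}: service 162 + fixed 140 = 302
{C, D}: service 186 + fixed 121 = 307
{A, B, C, D, E}: service 162 + fixed 401 = 563
No other subset beats 269.

Open D only; minimum total cost 269.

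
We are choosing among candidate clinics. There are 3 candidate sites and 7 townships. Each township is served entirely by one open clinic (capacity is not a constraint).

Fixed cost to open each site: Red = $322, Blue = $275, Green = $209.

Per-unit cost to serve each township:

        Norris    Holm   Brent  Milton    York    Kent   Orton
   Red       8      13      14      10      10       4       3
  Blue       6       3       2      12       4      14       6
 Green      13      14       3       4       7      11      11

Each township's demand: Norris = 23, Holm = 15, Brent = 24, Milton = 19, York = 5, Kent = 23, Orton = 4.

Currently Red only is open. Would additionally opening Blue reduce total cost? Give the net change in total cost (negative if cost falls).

Current service cost with {Red}: 1059.
Adding Blue: each township re-picks its cheapest; new service cost 545, saving 514.
Extra fixed cost: 275. Net change = 275 − 514 = -239.
(Totals: 1381 → 1142.)

Yes — net change −239 (cost falls by 239).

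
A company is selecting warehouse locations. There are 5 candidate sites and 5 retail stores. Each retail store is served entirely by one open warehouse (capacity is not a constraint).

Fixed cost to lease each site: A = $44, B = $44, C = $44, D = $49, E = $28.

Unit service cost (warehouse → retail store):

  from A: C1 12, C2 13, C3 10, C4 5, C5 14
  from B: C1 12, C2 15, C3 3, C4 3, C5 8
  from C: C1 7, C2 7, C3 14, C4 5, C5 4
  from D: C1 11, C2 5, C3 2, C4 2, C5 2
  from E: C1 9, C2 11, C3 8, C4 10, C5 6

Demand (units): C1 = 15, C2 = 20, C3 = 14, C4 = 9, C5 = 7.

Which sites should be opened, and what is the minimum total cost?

Open C and D; minimum total cost 358.

For any fixed open set, each retail store goes to its cheapest open site; total = fixed + service.
{C, D}: C1→C 7·15=105, C2→D 5·20=100, C3→D 2·14=28, C4→D 2·9=18, C5→D 2·7=14. Service 265; fixed 93; total 358.
{D, E}: C1→E 9·15=135, C2→D 5·20=100, C3→D 2·14=28, C4→D 2·9=18, C5→D 2·7=14. Service 295; fixed 77; total 372.
{D}: service 325 + fixed 49 = 374
{A, B, C, D, E}: service 265 + fixed 209 = 474
No other subset beats 358.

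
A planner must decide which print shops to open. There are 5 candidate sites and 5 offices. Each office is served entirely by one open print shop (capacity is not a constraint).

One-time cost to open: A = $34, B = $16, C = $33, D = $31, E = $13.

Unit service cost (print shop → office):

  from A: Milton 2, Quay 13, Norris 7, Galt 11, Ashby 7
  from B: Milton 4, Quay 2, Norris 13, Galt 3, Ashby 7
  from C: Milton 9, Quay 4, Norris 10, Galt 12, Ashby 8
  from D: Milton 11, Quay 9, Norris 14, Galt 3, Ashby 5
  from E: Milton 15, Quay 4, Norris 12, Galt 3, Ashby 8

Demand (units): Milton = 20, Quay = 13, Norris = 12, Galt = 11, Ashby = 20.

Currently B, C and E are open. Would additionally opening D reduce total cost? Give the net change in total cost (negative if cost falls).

Current service cost with {B, C, E}: 399.
Adding D: each office re-picks its cheapest; new service cost 359, saving 40.
Extra fixed cost: 31. Net change = 31 − 40 = -9.
(Totals: 461 → 452.)

Yes — net change −9 (cost falls by 9).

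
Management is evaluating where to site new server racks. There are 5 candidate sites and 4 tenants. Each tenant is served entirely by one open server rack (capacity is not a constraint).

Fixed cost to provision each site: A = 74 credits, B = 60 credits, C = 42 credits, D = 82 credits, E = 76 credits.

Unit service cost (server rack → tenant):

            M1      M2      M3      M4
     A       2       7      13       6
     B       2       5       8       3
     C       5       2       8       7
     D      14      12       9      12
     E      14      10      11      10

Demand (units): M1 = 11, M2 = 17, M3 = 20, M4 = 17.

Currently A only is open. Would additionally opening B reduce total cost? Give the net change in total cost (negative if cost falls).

Yes — net change −125 (cost falls by 125).

Current service cost with {A}: 503.
Adding B: each tenant re-picks its cheapest; new service cost 318, saving 185.
Extra fixed cost: 60. Net change = 60 − 185 = -125.
(Totals: 577 → 452.)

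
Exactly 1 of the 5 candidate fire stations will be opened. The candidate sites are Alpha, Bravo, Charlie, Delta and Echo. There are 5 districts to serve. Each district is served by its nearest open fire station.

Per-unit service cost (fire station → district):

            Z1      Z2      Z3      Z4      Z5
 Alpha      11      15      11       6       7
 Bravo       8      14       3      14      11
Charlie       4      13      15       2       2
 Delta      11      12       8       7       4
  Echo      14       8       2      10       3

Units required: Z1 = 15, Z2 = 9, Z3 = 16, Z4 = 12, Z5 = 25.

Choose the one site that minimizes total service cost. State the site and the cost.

Choose Charlie only; total service cost 491.

With exactly 1 open, each district uses its cheapest among the chosen.
{Charlie}: Z1→Charlie 4·15=60, Z2→Charlie 13·9=117, Z3→Charlie 15·16=240, Z4→Charlie 2·12=24, Z5→Charlie 2·25=50. Service cost 491.
{Echo}: service cost 509
{Delta}: service cost 585
Among all 5 size-1 choices, {Charlie} is lowest.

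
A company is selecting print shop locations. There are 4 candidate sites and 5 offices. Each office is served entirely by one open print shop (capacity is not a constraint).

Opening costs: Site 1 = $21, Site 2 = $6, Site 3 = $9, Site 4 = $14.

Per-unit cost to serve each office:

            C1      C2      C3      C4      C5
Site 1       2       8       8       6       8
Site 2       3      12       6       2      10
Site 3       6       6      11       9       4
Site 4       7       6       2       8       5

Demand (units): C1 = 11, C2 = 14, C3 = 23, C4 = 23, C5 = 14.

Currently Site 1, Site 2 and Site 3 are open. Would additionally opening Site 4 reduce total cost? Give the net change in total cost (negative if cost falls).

Yes — net change −78 (cost falls by 78).

Current service cost with {Site 1, Site 2, Site 3}: 346.
Adding Site 4: each office re-picks its cheapest; new service cost 254, saving 92.
Extra fixed cost: 14. Net change = 14 − 92 = -78.
(Totals: 382 → 304.)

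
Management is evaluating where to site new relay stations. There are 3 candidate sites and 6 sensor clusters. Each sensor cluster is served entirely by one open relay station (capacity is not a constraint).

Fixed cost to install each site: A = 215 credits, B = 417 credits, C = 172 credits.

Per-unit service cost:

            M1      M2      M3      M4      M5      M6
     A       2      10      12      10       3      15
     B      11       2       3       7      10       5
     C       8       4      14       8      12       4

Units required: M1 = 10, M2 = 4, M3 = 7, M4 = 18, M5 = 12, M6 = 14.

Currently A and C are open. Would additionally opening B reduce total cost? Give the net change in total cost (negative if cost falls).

No — net change +328 (cost rises by 328).

Current service cost with {A, C}: 356.
Adding B: each sensor cluster re-picks its cheapest; new service cost 267, saving 89.
Extra fixed cost: 417. Net change = 417 − 89 = 328.
(Totals: 743 → 1071.)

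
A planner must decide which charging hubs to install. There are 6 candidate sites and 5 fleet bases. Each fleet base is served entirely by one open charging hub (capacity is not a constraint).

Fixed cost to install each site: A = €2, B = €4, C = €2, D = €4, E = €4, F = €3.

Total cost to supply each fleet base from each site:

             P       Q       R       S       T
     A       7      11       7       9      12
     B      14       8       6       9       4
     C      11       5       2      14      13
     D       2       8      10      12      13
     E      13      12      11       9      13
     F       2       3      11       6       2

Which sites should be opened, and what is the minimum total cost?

Open C and F; minimum total cost 20.

For any fixed open set, each fleet base goes to its cheapest open site; total = fixed + service.
{C, F}: P→F 2, Q→F 3, R→C 2, S→F 6, T→F 2. Service 15; fixed 5; total 20.
{A, C, F}: service 15 + fixed 7 = 22
{B, C, F}: service 15 + fixed 9 = 24
{A, B, C, D, E, F}: P→D 2, Q→F 3, R→C 2, S→F 6, T→F 2. Service 15; fixed 19; total 34.
No other subset beats 20.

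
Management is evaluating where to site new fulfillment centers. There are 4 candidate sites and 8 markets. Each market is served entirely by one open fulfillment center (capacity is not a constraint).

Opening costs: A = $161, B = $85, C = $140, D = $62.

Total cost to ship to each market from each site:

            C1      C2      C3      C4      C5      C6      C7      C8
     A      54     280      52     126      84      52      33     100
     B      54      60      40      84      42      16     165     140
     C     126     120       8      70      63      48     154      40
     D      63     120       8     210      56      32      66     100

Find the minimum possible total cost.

Minimum total cost: 577

For any fixed open set, each market goes to its cheapest open site; total = fixed + service.
{B, D}: C1→B 54, C2→B 60, C3→D 8, C4→B 84, C5→B 42, C6→B 16, C7→D 66, C8→D 100. Service 430; fixed 147; total 577.
{B, C, D}: C1→B 54, C2→B 60, C3→C 8, C4→C 70, C5→B 42, C6→B 16, C7→D 66, C8→C 40. Service 356; fixed 287; total 643.
{C, D}: service 455 + fixed 202 = 657
{A, B, C, D}: service 323 + fixed 448 = 771
No other subset beats 577.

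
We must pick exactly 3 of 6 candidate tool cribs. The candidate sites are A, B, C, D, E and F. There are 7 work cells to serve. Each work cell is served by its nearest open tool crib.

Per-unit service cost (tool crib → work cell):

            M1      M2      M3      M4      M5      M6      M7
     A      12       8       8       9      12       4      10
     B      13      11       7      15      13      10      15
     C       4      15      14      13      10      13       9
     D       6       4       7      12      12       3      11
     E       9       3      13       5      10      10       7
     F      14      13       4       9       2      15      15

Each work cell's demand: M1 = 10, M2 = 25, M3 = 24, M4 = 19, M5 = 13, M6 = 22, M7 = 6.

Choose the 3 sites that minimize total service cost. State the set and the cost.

With exactly 3 open, each work cell uses its cheapest among the chosen.
{D, E, F}: M1→D 6·10=60, M2→E 3·25=75, M3→F 4·24=96, M4→E 5·19=95, M5→F 2·13=26, M6→D 3·22=66, M7→E 7·6=42. Service cost 460.
{A, E, F}: service cost 512
{C, D, F}: service cost 553
Among all 20 size-3 choices, {D, E, F} is lowest.

Choose D, E and F; total service cost 460.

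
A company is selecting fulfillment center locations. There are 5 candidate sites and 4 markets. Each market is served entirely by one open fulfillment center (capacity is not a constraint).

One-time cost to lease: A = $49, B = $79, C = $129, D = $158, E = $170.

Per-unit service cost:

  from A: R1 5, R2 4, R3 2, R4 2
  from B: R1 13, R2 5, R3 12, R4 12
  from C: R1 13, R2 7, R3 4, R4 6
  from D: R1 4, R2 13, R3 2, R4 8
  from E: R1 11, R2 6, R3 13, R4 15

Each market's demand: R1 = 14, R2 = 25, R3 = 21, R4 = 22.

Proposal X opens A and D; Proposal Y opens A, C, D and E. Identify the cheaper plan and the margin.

Proposal X: {A, D}: R1→D 4·14=56, R2→A 4·25=100, R3→A 2·21=42, R4→A 2·22=44. Service 242; fixed 207; total 449.
Proposal Y: {A, C, D, E}: R1→D 4·14=56, R2→A 4·25=100, R3→A 2·21=42, R4→A 2·22=44. Service 242; fixed 506; total 748.
Difference: |449 − 748| = 299.

Proposal X is cheaper by 299.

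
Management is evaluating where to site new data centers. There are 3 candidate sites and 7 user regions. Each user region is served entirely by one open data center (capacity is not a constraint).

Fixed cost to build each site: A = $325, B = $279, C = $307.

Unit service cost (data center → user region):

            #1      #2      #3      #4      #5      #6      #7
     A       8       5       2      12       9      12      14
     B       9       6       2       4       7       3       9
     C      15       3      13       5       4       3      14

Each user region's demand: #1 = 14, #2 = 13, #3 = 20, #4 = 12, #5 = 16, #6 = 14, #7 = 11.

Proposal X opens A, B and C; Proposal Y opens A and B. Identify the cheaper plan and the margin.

Proposal X: {A, B, C}: #1→A 8·14=112, #2→C 3·13=39, #3→A 2·20=40, #4→B 4·12=48, #5→C 4·16=64, #6→B 3·14=42, #7→B 9·11=99. Service 444; fixed 911; total 1355.
Proposal Y: {A, B}: #1→A 8·14=112, #2→A 5·13=65, #3→A 2·20=40, #4→B 4·12=48, #5→B 7·16=112, #6→B 3·14=42, #7→B 9·11=99. Service 518; fixed 604; total 1122.
Difference: |1355 − 1122| = 233.

Proposal Y is cheaper by 233.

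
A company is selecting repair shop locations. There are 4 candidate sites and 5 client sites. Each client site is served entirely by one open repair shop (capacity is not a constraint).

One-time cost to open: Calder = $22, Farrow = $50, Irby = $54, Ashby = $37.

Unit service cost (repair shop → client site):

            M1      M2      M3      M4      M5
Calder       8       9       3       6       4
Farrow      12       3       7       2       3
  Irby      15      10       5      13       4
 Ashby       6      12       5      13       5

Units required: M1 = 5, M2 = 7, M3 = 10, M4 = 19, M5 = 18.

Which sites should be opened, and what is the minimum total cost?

Open Calder and Farrow; minimum total cost 255.

For any fixed open set, each client site goes to its cheapest open site; total = fixed + service.
{Calder, Farrow}: M1→Calder 8·5=40, M2→Farrow 3·7=21, M3→Calder 3·10=30, M4→Farrow 2·19=38, M5→Farrow 3·18=54. Service 183; fixed 72; total 255.
{Farrow, Ashby}: M1→Ashby 6·5=30, M2→Farrow 3·7=21, M3→Ashby 5·10=50, M4→Farrow 2·19=38, M5→Farrow 3·18=54. Service 193; fixed 87; total 280.
{Calder, Farrow, Ashby}: service 173 + fixed 109 = 282
{Calder, Farrow, Irby, Ashby}: service 173 + fixed 163 = 336
No other subset beats 255.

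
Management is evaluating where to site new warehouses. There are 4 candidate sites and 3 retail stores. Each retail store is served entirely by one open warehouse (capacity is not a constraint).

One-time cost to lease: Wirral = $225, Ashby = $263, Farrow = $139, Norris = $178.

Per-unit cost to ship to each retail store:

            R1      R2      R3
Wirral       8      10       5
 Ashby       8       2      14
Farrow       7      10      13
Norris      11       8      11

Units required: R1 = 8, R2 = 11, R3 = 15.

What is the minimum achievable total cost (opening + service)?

For any fixed open set, each retail store goes to its cheapest open site; total = fixed + service.
{Wirral}: R1→Wirral 8·8=64, R2→Wirral 10·11=110, R3→Wirral 5·15=75. Service 249; fixed 225; total 474.
{Farrow}: service 361 + fixed 139 = 500
{Norris}: R1→Norris 11·8=88, R2→Norris 8·11=88, R3→Norris 11·15=165. Service 341; fixed 178; total 519.
{Wirral, Ashby, Farrow, Norris}: service 153 + fixed 805 = 958
No other subset beats 474.

Minimum total cost: 474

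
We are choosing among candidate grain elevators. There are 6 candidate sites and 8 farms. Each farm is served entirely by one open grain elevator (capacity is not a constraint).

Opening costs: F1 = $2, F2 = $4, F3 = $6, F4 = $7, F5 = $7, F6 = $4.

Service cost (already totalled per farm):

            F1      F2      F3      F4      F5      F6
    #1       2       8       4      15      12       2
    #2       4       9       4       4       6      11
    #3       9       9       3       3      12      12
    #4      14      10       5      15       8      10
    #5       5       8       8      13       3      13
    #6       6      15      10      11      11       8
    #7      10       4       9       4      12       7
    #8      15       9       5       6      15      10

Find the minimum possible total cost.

Minimum total cost: 46

For any fixed open set, each farm goes to its cheapest open site; total = fixed + service.
{F1, F2, F3}: #1→F1 2, #2→F1 4, #3→F3 3, #4→F3 5, #5→F1 5, #6→F1 6, #7→F2 4, #8→F3 5. Service 34; fixed 12; total 46.
{F1, F3}: service 39 + fixed 8 = 47
{F1, F3, F4}: #1→F1 2, #2→F1 4, #3→F3 3, #4→F3 5, #5→F1 5, #6→F1 6, #7→F4 4, #8→F3 5. Service 34; fixed 15; total 49.
{F1, F2, F3, F4, F5, F6}: service 32 + fixed 30 = 62
No other subset beats 46.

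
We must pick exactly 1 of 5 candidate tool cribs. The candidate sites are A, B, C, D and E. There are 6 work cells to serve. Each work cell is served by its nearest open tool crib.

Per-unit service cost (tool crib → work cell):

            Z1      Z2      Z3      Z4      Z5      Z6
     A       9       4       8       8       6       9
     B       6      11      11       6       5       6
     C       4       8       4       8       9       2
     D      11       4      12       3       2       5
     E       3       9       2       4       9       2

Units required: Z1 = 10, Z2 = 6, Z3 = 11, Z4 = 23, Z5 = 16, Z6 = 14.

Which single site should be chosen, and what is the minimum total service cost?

With exactly 1 open, each work cell uses its cheapest among the chosen.
{E}: Z1→E 3·10=30, Z2→E 9·6=54, Z3→E 2·11=22, Z4→E 4·23=92, Z5→E 9·16=144, Z6→E 2·14=28. Service cost 370.
{D}: service cost 437
{C}: service cost 488
Among all 5 size-1 choices, {E} is lowest.

Choose E only; total service cost 370.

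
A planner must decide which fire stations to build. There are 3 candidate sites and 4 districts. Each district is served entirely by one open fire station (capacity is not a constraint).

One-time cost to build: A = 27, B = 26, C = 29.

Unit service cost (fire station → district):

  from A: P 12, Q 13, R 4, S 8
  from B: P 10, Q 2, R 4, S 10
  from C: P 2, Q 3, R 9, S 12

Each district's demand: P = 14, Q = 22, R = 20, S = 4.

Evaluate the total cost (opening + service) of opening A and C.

Total cost: 262

Each district is assigned to its cheapest site among the open ones.
{A, C}: P→C 2·14=28, Q→C 3·22=66, R→A 4·20=80, S→A 8·4=32. Service 206; fixed 56; total 262.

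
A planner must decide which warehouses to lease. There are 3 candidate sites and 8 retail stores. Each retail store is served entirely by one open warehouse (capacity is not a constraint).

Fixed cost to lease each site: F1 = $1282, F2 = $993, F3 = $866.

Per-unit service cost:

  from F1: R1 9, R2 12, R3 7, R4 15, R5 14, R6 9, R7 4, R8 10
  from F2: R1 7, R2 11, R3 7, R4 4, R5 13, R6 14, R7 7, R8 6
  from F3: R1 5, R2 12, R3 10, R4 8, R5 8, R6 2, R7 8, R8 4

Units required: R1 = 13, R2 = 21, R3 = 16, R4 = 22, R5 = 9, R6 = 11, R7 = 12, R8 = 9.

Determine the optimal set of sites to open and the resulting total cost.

For any fixed open set, each retail store goes to its cheapest open site; total = fixed + service.
{F3}: R1→F3 5·13=65, R2→F3 12·21=252, R3→F3 10·16=160, R4→F3 8·22=176, R5→F3 8·9=72, R6→F3 2·11=22, R7→F3 8·12=96, R8→F3 4·9=36. Service 879; fixed 866; total 1745.
{F2}: service 931 + fixed 993 = 1924
{F1}: service 1174 + fixed 1282 = 2456
{F1, F2, F3}: service 674 + fixed 3141 = 3815
No other subset beats 1745.

Open F3 only; minimum total cost 1745.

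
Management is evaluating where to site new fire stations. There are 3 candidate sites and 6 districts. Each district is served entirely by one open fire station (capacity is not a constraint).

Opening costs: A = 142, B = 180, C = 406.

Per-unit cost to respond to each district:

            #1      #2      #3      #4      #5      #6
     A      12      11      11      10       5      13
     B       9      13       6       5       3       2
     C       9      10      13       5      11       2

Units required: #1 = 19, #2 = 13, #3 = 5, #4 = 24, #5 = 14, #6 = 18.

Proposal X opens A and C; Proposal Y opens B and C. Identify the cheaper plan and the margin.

Proposal X: {A, C}: #1→C 9·19=171, #2→C 10·13=130, #3→A 11·5=55, #4→C 5·24=120, #5→A 5·14=70, #6→C 2·18=36. Service 582; fixed 548; total 1130.
Proposal Y: {B, C}: #1→B 9·19=171, #2→C 10·13=130, #3→B 6·5=30, #4→B 5·24=120, #5→B 3·14=42, #6→B 2·18=36. Service 529; fixed 586; total 1115.
Difference: |1130 − 1115| = 15.

Proposal Y is cheaper by 15.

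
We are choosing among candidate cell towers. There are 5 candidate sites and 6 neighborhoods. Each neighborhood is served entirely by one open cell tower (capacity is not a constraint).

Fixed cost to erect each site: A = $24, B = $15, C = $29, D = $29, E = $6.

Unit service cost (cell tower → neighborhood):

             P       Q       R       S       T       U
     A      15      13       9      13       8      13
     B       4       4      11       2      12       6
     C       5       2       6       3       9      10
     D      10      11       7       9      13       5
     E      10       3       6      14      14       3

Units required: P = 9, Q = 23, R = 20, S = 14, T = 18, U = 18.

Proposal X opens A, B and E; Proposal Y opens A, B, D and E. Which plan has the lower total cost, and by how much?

Proposal X: {A, B, E}: P→B 4·9=36, Q→E 3·23=69, R→E 6·20=120, S→B 2·14=28, T→A 8·18=144, U→E 3·18=54. Service 451; fixed 45; total 496.
Proposal Y: {A, B, D, E}: P→B 4·9=36, Q→E 3·23=69, R→E 6·20=120, S→B 2·14=28, T→A 8·18=144, U→E 3·18=54. Service 451; fixed 74; total 525.
Difference: |496 − 525| = 29.

Proposal X is cheaper by 29.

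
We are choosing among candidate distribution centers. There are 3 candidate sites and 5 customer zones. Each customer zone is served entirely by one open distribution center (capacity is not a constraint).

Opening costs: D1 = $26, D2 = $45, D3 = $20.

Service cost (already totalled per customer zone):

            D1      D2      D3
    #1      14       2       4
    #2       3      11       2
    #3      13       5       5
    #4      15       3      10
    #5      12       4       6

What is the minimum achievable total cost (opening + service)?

For any fixed open set, each customer zone goes to its cheapest open site; total = fixed + service.
{D3}: #1→D3 4, #2→D3 2, #3→D3 5, #4→D3 10, #5→D3 6. Service 27; fixed 20; total 47.
{D2}: service 25 + fixed 45 = 70
{D1, D3}: #1→D3 4, #2→D3 2, #3→D3 5, #4→D3 10, #5→D3 6. Service 27; fixed 46; total 73.
{D1, D2, D3}: service 16 + fixed 91 = 107
No other subset beats 47.

Minimum total cost: 47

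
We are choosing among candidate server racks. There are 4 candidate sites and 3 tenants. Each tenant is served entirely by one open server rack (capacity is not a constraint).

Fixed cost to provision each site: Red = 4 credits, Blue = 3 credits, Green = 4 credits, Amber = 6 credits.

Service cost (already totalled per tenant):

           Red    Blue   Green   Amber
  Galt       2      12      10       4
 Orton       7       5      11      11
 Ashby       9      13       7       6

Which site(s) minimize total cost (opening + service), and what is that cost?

For any fixed open set, each tenant goes to its cheapest open site; total = fixed + service.
{Red}: Galt→Red 2, Orton→Red 7, Ashby→Red 9. Service 18; fixed 4; total 22.
{Red, Blue}: Galt→Red 2, Orton→Blue 5, Ashby→Red 9. Service 16; fixed 7; total 23.
{Red, Green}: Galt→Red 2, Orton→Red 7, Ashby→Green 7. Service 16; fixed 8; total 24.
{Red, Blue, Green, Amber}: service 13 + fixed 17 = 30
(All 15 nonempty subsets were checked; Red only is lowest.)

Open Red only; minimum total cost 22.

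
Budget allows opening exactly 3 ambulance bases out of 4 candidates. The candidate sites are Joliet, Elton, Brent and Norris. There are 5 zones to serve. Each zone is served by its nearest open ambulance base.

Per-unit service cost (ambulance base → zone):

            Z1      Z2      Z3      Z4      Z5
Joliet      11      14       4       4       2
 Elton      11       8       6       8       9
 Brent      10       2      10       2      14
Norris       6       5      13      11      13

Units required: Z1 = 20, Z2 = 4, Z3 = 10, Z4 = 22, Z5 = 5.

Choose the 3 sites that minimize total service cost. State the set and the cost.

Choose Joliet, Brent and Norris; total service cost 222.

With exactly 3 open, each zone uses its cheapest among the chosen.
{Joliet, Brent, Norris}: Z1→Norris 6·20=120, Z2→Brent 2·4=8, Z3→Joliet 4·10=40, Z4→Brent 2·22=44, Z5→Joliet 2·5=10. Service cost 222.
{Elton, Brent, Norris}: service cost 277
{Joliet, Elton, Norris}: service cost 278
Among all 4 size-3 choices, {Joliet, Brent, Norris} is lowest.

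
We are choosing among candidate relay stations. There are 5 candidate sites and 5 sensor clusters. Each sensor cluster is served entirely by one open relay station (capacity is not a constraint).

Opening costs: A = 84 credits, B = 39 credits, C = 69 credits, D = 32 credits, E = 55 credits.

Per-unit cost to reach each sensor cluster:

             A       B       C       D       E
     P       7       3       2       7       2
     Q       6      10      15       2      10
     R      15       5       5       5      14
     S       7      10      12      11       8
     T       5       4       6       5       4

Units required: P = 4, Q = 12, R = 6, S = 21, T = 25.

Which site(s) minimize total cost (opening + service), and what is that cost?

Open D and E; minimum total cost 417.

For any fixed open set, each sensor cluster goes to its cheapest open site; total = fixed + service.
{D, E}: P→E 2·4=8, Q→D 2·12=24, R→D 5·6=30, S→E 8·21=168, T→E 4·25=100. Service 330; fixed 87; total 417.
{B, D}: service 376 + fixed 71 = 447
{B, D, E}: service 330 + fixed 126 = 456
{A, B, C, D, E}: service 309 + fixed 279 = 588
No other subset beats 417.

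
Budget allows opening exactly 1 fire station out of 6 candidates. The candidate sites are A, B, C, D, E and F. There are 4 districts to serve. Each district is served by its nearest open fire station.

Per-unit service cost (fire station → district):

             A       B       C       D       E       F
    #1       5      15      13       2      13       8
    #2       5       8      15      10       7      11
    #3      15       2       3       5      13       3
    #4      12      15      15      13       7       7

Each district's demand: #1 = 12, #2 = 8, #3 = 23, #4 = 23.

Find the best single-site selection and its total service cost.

With exactly 1 open, each district uses its cheapest among the chosen.
{F}: #1→F 8·12=96, #2→F 11·8=88, #3→F 3·23=69, #4→F 7·23=161. Service cost 414.
{D}: service cost 518
{B}: service cost 635
Among all 6 size-1 choices, {F} is lowest.

Choose F only; total service cost 414.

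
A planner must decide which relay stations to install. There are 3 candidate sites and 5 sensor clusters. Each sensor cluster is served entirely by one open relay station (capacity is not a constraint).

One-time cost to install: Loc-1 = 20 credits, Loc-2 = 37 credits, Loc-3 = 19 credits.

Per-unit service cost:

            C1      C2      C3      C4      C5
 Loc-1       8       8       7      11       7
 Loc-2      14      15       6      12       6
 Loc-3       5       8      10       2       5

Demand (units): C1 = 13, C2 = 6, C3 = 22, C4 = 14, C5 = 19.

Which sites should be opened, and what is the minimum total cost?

Open Loc-2 and Loc-3; minimum total cost 424.

For any fixed open set, each sensor cluster goes to its cheapest open site; total = fixed + service.
{Loc-2, Loc-3}: C1→Loc-3 5·13=65, C2→Loc-3 8·6=48, C3→Loc-2 6·22=132, C4→Loc-3 2·14=28, C5→Loc-3 5·19=95. Service 368; fixed 56; total 424.
{Loc-1, Loc-3}: C1→Loc-3 5·13=65, C2→Loc-1 8·6=48, C3→Loc-1 7·22=154, C4→Loc-3 2·14=28, C5→Loc-3 5·19=95. Service 390; fixed 39; total 429.
{Loc-1, Loc-2, Loc-3}: C1→Loc-3 5·13=65, C2→Loc-1 8·6=48, C3→Loc-2 6·22=132, C4→Loc-3 2·14=28, C5→Loc-3 5·19=95. Service 368; fixed 76; total 444.
{Loc-3}: service 456 + fixed 19 = 475
No other subset beats 424.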